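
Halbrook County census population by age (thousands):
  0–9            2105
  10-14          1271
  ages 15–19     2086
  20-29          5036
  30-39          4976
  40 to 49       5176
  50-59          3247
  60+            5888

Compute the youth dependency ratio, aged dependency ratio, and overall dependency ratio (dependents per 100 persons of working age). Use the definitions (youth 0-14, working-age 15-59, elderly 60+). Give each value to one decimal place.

0–14: 2105 + 1271 = 3376
15–59: 2086 + 5036 + 4976 + 5176 + 3247 = 20521
60+: 5888
Youth dependency ratio = 3376 / 20521 × 100 = 16.5
Old-age dependency ratio = 5888 / 20521 × 100 = 28.7
Total dependency ratio = (3376 + 5888) / 20521 × 100 = 9264 / 20521 × 100 = 45.1

Youth dependency ratio: 16.5
Old-age dependency ratio: 28.7
Total dependency ratio: 45.1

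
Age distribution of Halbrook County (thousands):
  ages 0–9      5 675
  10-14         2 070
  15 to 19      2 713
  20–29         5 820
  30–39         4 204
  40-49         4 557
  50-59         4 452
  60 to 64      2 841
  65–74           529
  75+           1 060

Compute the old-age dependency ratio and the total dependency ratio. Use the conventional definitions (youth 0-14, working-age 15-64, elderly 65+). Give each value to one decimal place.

0–14: 5 675 + 2 070 = 7 745
15–64: 2 713 + 5 820 + 4 204 + 4 557 + 4 452 + 2 841 = 24 587
65+: 529 + 1 060 = 1 589
Old-age dependency ratio = 1 589 / 24 587 × 100 = 6.5
Total dependency ratio = (7 745 + 1 589) / 24 587 × 100 = 9 334 / 24 587 × 100 = 38.0

Old-age dependency ratio: 6.5
Total dependency ratio: 38.0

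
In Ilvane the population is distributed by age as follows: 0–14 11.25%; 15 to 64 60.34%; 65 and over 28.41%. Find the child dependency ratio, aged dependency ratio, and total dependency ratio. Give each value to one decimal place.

Youth dependency ratio = 11.25 / 60.34 × 100 = 18.6
Old-age dependency ratio = 28.41 / 60.34 × 100 = 47.1
Total dependency ratio = (11.25 + 28.41) / 60.34 × 100 = 39.66 / 60.34 × 100 = 65.7

Youth dependency ratio: 18.6
Old-age dependency ratio: 47.1
Total dependency ratio: 65.7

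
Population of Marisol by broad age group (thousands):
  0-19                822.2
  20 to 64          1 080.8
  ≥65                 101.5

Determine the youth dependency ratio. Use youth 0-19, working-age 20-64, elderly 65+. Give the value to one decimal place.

Youth dependency ratio = 822.2 / 1 080.8 × 100 = 76.1

Youth dependency ratio: 76.1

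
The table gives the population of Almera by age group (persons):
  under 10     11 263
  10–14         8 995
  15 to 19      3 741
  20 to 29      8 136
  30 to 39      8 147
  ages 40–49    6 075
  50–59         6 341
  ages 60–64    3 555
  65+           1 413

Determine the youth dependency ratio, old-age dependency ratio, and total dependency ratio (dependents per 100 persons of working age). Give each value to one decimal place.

Youth dependency ratio: 56.3
Old-age dependency ratio: 3.9
Total dependency ratio: 60.2

0–14: 11 263 + 8 995 = 20 258
15–64: 3 741 + 8 136 + 8 147 + 6 075 + 6 341 + 3 555 = 35 995
65+: 1 413
Youth dependency ratio = 20 258 / 35 995 × 100 = 56.3
Old-age dependency ratio = 1 413 / 35 995 × 100 = 3.9
Total dependency ratio = (20 258 + 1 413) / 35 995 × 100 = 21 671 / 35 995 × 100 = 60.2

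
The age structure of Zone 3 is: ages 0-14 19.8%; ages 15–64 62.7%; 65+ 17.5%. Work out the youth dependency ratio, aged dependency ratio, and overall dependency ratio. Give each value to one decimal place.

Youth dependency ratio: 31.6
Old-age dependency ratio: 27.9
Total dependency ratio: 59.5

Youth dependency ratio = 19.8 / 62.7 × 100 = 31.6
Old-age dependency ratio = 17.5 / 62.7 × 100 = 27.9
Total dependency ratio = (19.8 + 17.5) / 62.7 × 100 = 37.3 / 62.7 × 100 = 59.5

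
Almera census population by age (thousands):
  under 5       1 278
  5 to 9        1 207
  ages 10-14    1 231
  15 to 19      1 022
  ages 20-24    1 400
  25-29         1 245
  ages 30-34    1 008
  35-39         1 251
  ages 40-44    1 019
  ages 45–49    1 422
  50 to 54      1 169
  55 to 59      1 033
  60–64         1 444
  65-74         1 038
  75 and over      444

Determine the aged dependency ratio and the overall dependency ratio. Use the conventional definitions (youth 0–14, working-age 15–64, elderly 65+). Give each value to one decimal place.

Old-age dependency ratio: 12.3
Total dependency ratio: 43.3

0–14: 1 278 + 1 207 + 1 231 = 3 716
15–64: 1 022 + 1 400 + 1 245 + 1 008 + 1 251 + 1 019 + 1 422 + 1 169 + 1 033 + 1 444 = 12 013
65+: 1 038 + 444 = 1 482
Old-age dependency ratio = 1 482 / 12 013 × 100 = 12.3
Total dependency ratio = (3 716 + 1 482) / 12 013 × 100 = 5 198 / 12 013 × 100 = 43.3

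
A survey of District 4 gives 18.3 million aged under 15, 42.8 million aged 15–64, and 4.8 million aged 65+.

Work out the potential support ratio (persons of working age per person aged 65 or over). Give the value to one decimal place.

Potential support ratio = 42.8 / 4.8 = 8.9

Potential support ratio: 8.9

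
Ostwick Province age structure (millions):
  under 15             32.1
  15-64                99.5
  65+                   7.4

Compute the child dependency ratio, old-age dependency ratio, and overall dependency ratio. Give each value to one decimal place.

Youth dependency ratio = 32.1 / 99.5 × 100 = 32.3
Old-age dependency ratio = 7.4 / 99.5 × 100 = 7.4
Total dependency ratio = (32.1 + 7.4) / 99.5 × 100 = 39.5 / 99.5 × 100 = 39.7

Youth dependency ratio: 32.3
Old-age dependency ratio: 7.4
Total dependency ratio: 39.7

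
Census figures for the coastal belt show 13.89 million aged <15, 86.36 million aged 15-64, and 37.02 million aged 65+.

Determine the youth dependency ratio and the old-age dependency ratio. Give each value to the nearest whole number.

Youth dependency ratio: 16
Old-age dependency ratio: 43

Youth dependency ratio = 13.89 / 86.36 × 100 = 16
Old-age dependency ratio = 37.02 / 86.36 × 100 = 43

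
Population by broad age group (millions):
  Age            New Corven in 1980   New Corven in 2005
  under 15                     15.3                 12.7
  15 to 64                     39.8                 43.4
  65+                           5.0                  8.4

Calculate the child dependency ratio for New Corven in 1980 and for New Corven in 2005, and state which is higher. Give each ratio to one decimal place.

New Corven in 1980: 15.3 / 39.8 × 100 = 38.4
New Corven in 2005: 12.7 / 43.4 × 100 = 29.3

New Corven in 1980: 38.4
New Corven in 2005: 29.3
Higher: New Corven in 1980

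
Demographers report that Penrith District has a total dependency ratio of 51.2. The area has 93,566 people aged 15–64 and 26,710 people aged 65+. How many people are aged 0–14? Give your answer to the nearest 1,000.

Aged 0–14: 21,000

Total dependency ratio = (youth + elderly) / working-age × 100
51.2 = (Y + 26,710) / 93,566 × 100
⇒ 21,000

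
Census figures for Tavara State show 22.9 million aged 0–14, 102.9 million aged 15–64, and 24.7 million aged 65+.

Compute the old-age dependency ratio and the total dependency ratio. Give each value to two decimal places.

Old-age dependency ratio: 24.00
Total dependency ratio: 46.26

Old-age dependency ratio = 24.7 / 102.9 × 100 = 24.00
Total dependency ratio = (22.9 + 24.7) / 102.9 × 100 = 47.6 / 102.9 × 100 = 46.26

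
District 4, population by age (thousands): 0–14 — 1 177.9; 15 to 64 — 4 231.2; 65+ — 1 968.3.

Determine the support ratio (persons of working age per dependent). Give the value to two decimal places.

Support ratio = 4 231.2 / (1 177.9 + 1 968.3) = 4 231.2 / 3 146.2 = 1.34

Support ratio: 1.34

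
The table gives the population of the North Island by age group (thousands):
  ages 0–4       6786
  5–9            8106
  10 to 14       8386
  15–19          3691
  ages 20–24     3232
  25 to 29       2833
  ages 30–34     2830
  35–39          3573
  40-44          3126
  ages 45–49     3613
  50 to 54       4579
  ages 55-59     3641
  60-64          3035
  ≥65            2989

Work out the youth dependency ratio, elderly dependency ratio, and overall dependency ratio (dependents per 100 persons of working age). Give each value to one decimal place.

Youth dependency ratio: 68.2
Old-age dependency ratio: 8.8
Total dependency ratio: 76.9

0–14: 6786 + 8106 + 8386 = 23278
15–64: 3691 + 3232 + 2833 + 2830 + 3573 + 3126 + 3613 + 4579 + 3641 + 3035 = 34153
65+: 2989
Youth dependency ratio = 23278 / 34153 × 100 = 68.2
Old-age dependency ratio = 2989 / 34153 × 100 = 8.8
Total dependency ratio = (23278 + 2989) / 34153 × 100 = 26267 / 34153 × 100 = 76.9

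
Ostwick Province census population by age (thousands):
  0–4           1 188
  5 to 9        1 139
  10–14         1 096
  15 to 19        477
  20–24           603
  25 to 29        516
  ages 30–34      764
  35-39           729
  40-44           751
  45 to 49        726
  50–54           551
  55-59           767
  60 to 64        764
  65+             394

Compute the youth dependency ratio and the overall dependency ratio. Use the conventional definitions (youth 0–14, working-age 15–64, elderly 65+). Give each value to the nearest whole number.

Youth dependency ratio: 51
Total dependency ratio: 57

0–14: 1 188 + 1 139 + 1 096 = 3 423
15–64: 477 + 603 + 516 + 764 + 729 + 751 + 726 + 551 + 767 + 764 = 6 648
65+: 394
Youth dependency ratio = 3 423 / 6 648 × 100 = 51
Total dependency ratio = (3 423 + 394) / 6 648 × 100 = 3 817 / 6 648 × 100 = 57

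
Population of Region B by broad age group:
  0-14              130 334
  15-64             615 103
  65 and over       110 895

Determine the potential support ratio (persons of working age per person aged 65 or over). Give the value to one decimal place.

Potential support ratio: 5.5

Potential support ratio = 615 103 / 110 895 = 5.5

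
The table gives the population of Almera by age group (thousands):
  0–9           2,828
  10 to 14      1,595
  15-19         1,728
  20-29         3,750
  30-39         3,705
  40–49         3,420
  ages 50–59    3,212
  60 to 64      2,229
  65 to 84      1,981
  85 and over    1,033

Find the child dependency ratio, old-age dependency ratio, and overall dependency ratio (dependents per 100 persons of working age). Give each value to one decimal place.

0–14: 2,828 + 1,595 = 4,423
15–64: 1,728 + 3,750 + 3,705 + 3,420 + 3,212 + 2,229 = 18,044
65+: 1,981 + 1,033 = 3,014
Youth dependency ratio = 4,423 / 18,044 × 100 = 24.5
Old-age dependency ratio = 3,014 / 18,044 × 100 = 16.7
Total dependency ratio = (4,423 + 3,014) / 18,044 × 100 = 7,437 / 18,044 × 100 = 41.2

Youth dependency ratio: 24.5
Old-age dependency ratio: 16.7
Total dependency ratio: 41.2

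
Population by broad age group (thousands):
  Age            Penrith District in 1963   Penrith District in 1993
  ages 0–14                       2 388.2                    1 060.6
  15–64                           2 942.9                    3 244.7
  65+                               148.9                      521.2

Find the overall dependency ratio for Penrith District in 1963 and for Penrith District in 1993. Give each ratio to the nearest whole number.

Penrith District in 1963: (2 388.2 + 148.9) / 2 942.9 × 100 = 2 537.1 / 2 942.9 × 100 = 86
Penrith District in 1993: (1 060.6 + 521.2) / 3 244.7 × 100 = 1 581.8 / 3 244.7 × 100 = 49

Penrith District in 1963: 86
Penrith District in 1993: 49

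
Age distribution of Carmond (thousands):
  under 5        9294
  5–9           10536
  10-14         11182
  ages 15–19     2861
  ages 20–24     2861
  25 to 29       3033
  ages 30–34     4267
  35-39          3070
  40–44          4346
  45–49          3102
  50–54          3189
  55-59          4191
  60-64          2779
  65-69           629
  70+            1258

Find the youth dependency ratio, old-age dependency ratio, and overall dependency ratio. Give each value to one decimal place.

0–14: 9294 + 10536 + 11182 = 31012
15–64: 2861 + 2861 + 3033 + 4267 + 3070 + 4346 + 3102 + 3189 + 4191 + 2779 = 33699
65+: 629 + 1258 = 1887
Youth dependency ratio = 31012 / 33699 × 100 = 92.0
Old-age dependency ratio = 1887 / 33699 × 100 = 5.6
Total dependency ratio = (31012 + 1887) / 33699 × 100 = 32899 / 33699 × 100 = 97.6

Youth dependency ratio: 92.0
Old-age dependency ratio: 5.6
Total dependency ratio: 97.6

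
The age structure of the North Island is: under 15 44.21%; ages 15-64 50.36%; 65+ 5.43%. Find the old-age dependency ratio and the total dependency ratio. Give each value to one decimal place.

Old-age dependency ratio = 5.43 / 50.36 × 100 = 10.8
Total dependency ratio = (44.21 + 5.43) / 50.36 × 100 = 49.64 / 50.36 × 100 = 98.6

Old-age dependency ratio: 10.8
Total dependency ratio: 98.6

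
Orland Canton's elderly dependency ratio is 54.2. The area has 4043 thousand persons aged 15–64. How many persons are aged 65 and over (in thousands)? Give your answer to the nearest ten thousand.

Old-age dependency ratio = elderly / working-age × 100
54.2 = E / 4043 × 100
⇒ 2190

Aged 65 and over: 2190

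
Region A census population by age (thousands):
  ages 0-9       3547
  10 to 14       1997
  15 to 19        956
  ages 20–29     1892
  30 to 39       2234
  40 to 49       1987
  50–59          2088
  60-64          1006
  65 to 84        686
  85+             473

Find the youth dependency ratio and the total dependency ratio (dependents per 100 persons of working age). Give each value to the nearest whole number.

Youth dependency ratio: 55
Total dependency ratio: 66

0–14: 3547 + 1997 = 5544
15–64: 956 + 1892 + 2234 + 1987 + 2088 + 1006 = 10163
65+: 686 + 473 = 1159
Youth dependency ratio = 5544 / 10163 × 100 = 55
Total dependency ratio = (5544 + 1159) / 10163 × 100 = 6703 / 10163 × 100 = 66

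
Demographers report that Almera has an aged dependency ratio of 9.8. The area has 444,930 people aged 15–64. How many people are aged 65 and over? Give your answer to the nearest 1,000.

Aged 65 and over: 44,000

Old-age dependency ratio = elderly / working-age × 100
9.8 = E / 444,930 × 100
⇒ 44,000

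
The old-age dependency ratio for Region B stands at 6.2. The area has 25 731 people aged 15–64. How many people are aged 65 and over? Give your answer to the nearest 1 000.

Old-age dependency ratio = elderly / working-age × 100
6.2 = E / 25 731 × 100
⇒ 2 000

Aged 65 and over: 2 000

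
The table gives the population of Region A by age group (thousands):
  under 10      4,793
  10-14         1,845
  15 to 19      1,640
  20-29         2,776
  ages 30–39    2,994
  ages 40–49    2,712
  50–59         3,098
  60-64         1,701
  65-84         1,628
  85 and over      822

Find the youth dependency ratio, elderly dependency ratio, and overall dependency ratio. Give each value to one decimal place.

0–14: 4,793 + 1,845 = 6,638
15–64: 1,640 + 2,776 + 2,994 + 2,712 + 3,098 + 1,701 = 14,921
65+: 1,628 + 822 = 2,450
Youth dependency ratio = 6,638 / 14,921 × 100 = 44.5
Old-age dependency ratio = 2,450 / 14,921 × 100 = 16.4
Total dependency ratio = (6,638 + 2,450) / 14,921 × 100 = 9,088 / 14,921 × 100 = 60.9

Youth dependency ratio: 44.5
Old-age dependency ratio: 16.4
Total dependency ratio: 60.9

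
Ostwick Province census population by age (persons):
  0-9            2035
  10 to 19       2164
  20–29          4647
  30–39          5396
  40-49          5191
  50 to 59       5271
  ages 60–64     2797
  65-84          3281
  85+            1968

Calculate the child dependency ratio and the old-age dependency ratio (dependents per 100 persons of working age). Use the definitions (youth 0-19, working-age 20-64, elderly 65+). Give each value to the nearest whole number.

0–19: 2035 + 2164 = 4199
20–64: 4647 + 5396 + 5191 + 5271 + 2797 = 23302
65+: 3281 + 1968 = 5249
Youth dependency ratio = 4199 / 23302 × 100 = 18
Old-age dependency ratio = 5249 / 23302 × 100 = 23

Youth dependency ratio: 18
Old-age dependency ratio: 23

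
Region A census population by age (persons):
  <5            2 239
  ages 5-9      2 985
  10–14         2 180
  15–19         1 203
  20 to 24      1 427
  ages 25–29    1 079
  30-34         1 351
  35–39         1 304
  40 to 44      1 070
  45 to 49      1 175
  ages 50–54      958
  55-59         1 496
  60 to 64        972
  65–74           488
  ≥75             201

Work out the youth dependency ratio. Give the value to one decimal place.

Youth dependency ratio: 61.5

0–14: 2 239 + 2 985 + 2 180 = 7 404
15–64: 1 203 + 1 427 + 1 079 + 1 351 + 1 304 + 1 070 + 1 175 + 958 + 1 496 + 972 = 12 035
65+: 488 + 201 = 689
Youth dependency ratio = 7 404 / 12 035 × 100 = 61.5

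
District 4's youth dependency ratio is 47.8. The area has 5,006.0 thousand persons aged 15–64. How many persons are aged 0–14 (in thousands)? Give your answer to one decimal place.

Youth dependency ratio = youth / working-age × 100
47.8 = Y / 5,006.0 × 100
⇒ 2,392.9

Aged 0–14: 2,392.9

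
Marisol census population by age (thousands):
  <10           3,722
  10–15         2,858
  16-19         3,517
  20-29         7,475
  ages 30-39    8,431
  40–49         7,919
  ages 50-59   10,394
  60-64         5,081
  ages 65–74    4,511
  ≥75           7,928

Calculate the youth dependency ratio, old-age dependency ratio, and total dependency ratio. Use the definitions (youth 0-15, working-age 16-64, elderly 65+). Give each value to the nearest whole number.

Youth dependency ratio: 15
Old-age dependency ratio: 29
Total dependency ratio: 44

0–15: 3,722 + 2,858 = 6,580
16–64: 3,517 + 7,475 + 8,431 + 7,919 + 10,394 + 5,081 = 42,817
65+: 4,511 + 7,928 = 12,439
Youth dependency ratio = 6,580 / 42,817 × 100 = 15
Old-age dependency ratio = 12,439 / 42,817 × 100 = 29
Total dependency ratio = (6,580 + 12,439) / 42,817 × 100 = 19,019 / 42,817 × 100 = 44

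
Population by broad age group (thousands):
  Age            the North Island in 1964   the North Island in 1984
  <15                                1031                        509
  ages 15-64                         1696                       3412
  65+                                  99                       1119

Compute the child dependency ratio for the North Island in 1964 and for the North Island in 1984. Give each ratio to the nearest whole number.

the North Island in 1964: 61
the North Island in 1984: 15

the North Island in 1964: 1031 / 1696 × 100 = 61
the North Island in 1984: 509 / 3412 × 100 = 15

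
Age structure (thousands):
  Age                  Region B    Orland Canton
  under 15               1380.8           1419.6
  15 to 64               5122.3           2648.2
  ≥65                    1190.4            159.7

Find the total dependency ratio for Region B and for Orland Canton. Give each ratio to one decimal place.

Region B: (1380.8 + 1190.4) / 5122.3 × 100 = 2571.2 / 5122.3 × 100 = 50.2
Orland Canton: (1419.6 + 159.7) / 2648.2 × 100 = 1579.3 / 2648.2 × 100 = 59.6

Region B: 50.2
Orland Canton: 59.6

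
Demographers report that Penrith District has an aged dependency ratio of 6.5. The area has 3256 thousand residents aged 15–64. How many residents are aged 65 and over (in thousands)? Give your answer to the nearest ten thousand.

Aged 65 and over: 210

Old-age dependency ratio = elderly / working-age × 100
6.5 = E / 3256 × 100
⇒ 210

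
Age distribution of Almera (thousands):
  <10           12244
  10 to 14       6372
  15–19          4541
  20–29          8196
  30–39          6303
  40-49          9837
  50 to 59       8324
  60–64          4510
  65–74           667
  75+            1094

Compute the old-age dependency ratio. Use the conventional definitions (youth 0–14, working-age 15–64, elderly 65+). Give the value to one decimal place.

0–14: 12244 + 6372 = 18616
15–64: 4541 + 8196 + 6303 + 9837 + 8324 + 4510 = 41711
65+: 667 + 1094 = 1761
Old-age dependency ratio = 1761 / 41711 × 100 = 4.2

Old-age dependency ratio: 4.2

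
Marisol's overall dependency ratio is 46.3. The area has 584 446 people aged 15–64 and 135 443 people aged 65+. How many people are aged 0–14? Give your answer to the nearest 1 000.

Aged 0–14: 135 000

Total dependency ratio = (youth + elderly) / working-age × 100
46.3 = (Y + 135 443) / 584 446 × 100
⇒ 135 000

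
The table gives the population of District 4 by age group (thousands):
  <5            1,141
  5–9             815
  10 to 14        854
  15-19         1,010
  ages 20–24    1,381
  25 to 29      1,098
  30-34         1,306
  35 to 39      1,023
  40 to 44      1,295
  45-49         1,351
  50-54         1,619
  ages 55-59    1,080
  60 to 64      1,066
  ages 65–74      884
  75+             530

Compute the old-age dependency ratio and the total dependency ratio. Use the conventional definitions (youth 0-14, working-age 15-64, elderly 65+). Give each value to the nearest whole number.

0–14: 1,141 + 815 + 854 = 2,810
15–64: 1,010 + 1,381 + 1,098 + 1,306 + 1,023 + 1,295 + 1,351 + 1,619 + 1,080 + 1,066 = 12,229
65+: 884 + 530 = 1,414
Old-age dependency ratio = 1,414 / 12,229 × 100 = 12
Total dependency ratio = (2,810 + 1,414) / 12,229 × 100 = 4,224 / 12,229 × 100 = 35

Old-age dependency ratio: 12
Total dependency ratio: 35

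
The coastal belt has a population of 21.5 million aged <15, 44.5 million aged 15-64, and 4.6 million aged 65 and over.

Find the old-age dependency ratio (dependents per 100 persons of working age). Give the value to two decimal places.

Old-age dependency ratio: 10.34

Old-age dependency ratio = 4.6 / 44.5 × 100 = 10.34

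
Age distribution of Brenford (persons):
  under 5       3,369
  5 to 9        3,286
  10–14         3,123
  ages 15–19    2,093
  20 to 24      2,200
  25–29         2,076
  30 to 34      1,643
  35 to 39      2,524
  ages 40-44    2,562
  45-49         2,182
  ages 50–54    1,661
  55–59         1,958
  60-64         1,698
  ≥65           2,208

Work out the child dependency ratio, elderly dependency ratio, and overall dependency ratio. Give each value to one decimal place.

0–14: 3,369 + 3,286 + 3,123 = 9,778
15–64: 2,093 + 2,200 + 2,076 + 1,643 + 2,524 + 2,562 + 2,182 + 1,661 + 1,958 + 1,698 = 20,597
65+: 2,208
Youth dependency ratio = 9,778 / 20,597 × 100 = 47.5
Old-age dependency ratio = 2,208 / 20,597 × 100 = 10.7
Total dependency ratio = (9,778 + 2,208) / 20,597 × 100 = 11,986 / 20,597 × 100 = 58.2

Youth dependency ratio: 47.5
Old-age dependency ratio: 10.7
Total dependency ratio: 58.2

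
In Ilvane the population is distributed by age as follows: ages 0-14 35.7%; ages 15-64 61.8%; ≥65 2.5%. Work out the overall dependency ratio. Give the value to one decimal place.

Total dependency ratio = (35.7 + 2.5) / 61.8 × 100 = 38.2 / 61.8 × 100 = 61.8

Total dependency ratio: 61.8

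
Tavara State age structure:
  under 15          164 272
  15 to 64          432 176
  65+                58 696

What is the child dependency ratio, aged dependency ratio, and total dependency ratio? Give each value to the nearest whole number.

Youth dependency ratio = 164 272 / 432 176 × 100 = 38
Old-age dependency ratio = 58 696 / 432 176 × 100 = 14
Total dependency ratio = (164 272 + 58 696) / 432 176 × 100 = 222 968 / 432 176 × 100 = 52

Youth dependency ratio: 38
Old-age dependency ratio: 14
Total dependency ratio: 52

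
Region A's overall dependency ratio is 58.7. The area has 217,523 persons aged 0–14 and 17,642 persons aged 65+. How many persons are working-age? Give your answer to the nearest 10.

Working-age: 400,620

Total dependency ratio = (youth + elderly) / working-age × 100
58.7 = (217,523 + 17,642) / W × 100
⇒ 400,620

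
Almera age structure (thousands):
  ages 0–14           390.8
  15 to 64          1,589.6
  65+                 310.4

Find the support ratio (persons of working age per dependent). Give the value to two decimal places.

Support ratio: 2.27

Support ratio = 1,589.6 / (390.8 + 310.4) = 1,589.6 / 701.2 = 2.27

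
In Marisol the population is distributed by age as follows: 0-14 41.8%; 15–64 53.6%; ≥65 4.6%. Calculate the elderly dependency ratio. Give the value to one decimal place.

Old-age dependency ratio = 4.6 / 53.6 × 100 = 8.6

Old-age dependency ratio: 8.6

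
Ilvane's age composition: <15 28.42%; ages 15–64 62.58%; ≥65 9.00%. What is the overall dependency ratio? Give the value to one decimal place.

Total dependency ratio: 59.8

Total dependency ratio = (28.42 + 9.00) / 62.58 × 100 = 37.42 / 62.58 × 100 = 59.8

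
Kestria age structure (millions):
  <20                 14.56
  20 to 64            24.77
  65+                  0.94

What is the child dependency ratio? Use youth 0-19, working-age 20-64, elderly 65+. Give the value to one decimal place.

Youth dependency ratio = 14.56 / 24.77 × 100 = 58.8

Youth dependency ratio: 58.8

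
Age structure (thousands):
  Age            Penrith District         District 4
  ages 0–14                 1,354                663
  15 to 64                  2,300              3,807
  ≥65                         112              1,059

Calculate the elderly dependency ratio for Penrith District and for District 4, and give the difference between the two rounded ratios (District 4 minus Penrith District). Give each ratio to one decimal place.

Penrith District: 4.9
District 4: 27.8
Difference: +22.9

Penrith District: 112 / 2,300 × 100 = 4.9
District 4: 1,059 / 3,807 × 100 = 27.8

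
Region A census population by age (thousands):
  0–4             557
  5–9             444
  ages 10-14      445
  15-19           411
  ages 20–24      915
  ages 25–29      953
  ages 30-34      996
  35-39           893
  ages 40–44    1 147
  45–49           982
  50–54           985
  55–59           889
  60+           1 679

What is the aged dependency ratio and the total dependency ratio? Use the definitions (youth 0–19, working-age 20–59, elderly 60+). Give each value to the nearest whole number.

0–19: 557 + 444 + 445 + 411 = 1 857
20–59: 915 + 953 + 996 + 893 + 1 147 + 982 + 985 + 889 = 7 760
60+: 1 679
Old-age dependency ratio = 1 679 / 7 760 × 100 = 22
Total dependency ratio = (1 857 + 1 679) / 7 760 × 100 = 3 536 / 7 760 × 100 = 46

Old-age dependency ratio: 22
Total dependency ratio: 46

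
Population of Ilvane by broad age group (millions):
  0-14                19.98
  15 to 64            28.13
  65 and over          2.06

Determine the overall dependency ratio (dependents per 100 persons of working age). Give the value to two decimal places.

Total dependency ratio = (19.98 + 2.06) / 28.13 × 100 = 22.04 / 28.13 × 100 = 78.35

Total dependency ratio: 78.35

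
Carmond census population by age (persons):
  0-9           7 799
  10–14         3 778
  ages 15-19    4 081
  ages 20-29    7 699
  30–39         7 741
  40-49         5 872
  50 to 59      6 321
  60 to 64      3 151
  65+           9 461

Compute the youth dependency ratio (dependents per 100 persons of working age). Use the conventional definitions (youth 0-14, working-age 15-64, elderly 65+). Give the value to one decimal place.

0–14: 7 799 + 3 778 = 11 577
15–64: 4 081 + 7 699 + 7 741 + 5 872 + 6 321 + 3 151 = 34 865
65+: 9 461
Youth dependency ratio = 11 577 / 34 865 × 100 = 33.2

Youth dependency ratio: 33.2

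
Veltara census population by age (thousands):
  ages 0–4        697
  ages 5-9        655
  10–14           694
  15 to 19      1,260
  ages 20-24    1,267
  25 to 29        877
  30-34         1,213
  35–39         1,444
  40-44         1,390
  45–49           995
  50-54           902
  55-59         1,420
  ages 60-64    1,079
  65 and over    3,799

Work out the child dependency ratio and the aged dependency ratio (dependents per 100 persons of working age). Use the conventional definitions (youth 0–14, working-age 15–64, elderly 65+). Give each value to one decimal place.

0–14: 697 + 655 + 694 = 2,046
15–64: 1,260 + 1,267 + 877 + 1,213 + 1,444 + 1,390 + 995 + 902 + 1,420 + 1,079 = 11,847
65+: 3,799
Youth dependency ratio = 2,046 / 11,847 × 100 = 17.3
Old-age dependency ratio = 3,799 / 11,847 × 100 = 32.1

Youth dependency ratio: 17.3
Old-age dependency ratio: 32.1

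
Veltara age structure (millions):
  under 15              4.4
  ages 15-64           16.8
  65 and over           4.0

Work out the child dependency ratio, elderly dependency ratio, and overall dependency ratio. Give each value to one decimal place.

Youth dependency ratio: 26.2
Old-age dependency ratio: 23.8
Total dependency ratio: 50.0

Youth dependency ratio = 4.4 / 16.8 × 100 = 26.2
Old-age dependency ratio = 4.0 / 16.8 × 100 = 23.8
Total dependency ratio = (4.4 + 4.0) / 16.8 × 100 = 8.4 / 16.8 × 100 = 50.0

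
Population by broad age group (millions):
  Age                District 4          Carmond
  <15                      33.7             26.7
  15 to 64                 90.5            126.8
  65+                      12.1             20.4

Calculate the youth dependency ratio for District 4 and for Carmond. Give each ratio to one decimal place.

District 4: 37.2
Carmond: 21.1

District 4: 33.7 / 90.5 × 100 = 37.2
Carmond: 26.7 / 126.8 × 100 = 21.1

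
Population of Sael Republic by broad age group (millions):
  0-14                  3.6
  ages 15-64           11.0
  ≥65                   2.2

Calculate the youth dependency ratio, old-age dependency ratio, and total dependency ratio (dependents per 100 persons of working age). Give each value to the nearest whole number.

Youth dependency ratio = 3.6 / 11.0 × 100 = 33
Old-age dependency ratio = 2.2 / 11.0 × 100 = 20
Total dependency ratio = (3.6 + 2.2) / 11.0 × 100 = 5.8 / 11.0 × 100 = 53

Youth dependency ratio: 33
Old-age dependency ratio: 20
Total dependency ratio: 53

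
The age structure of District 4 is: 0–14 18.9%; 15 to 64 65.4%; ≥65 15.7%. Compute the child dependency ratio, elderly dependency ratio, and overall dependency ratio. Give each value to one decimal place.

Youth dependency ratio = 18.9 / 65.4 × 100 = 28.9
Old-age dependency ratio = 15.7 / 65.4 × 100 = 24.0
Total dependency ratio = (18.9 + 15.7) / 65.4 × 100 = 34.6 / 65.4 × 100 = 52.9

Youth dependency ratio: 28.9
Old-age dependency ratio: 24.0
Total dependency ratio: 52.9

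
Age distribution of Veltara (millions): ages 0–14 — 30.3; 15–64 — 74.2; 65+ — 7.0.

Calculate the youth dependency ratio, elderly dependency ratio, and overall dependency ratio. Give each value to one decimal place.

Youth dependency ratio: 40.8
Old-age dependency ratio: 9.4
Total dependency ratio: 50.3

Youth dependency ratio = 30.3 / 74.2 × 100 = 40.8
Old-age dependency ratio = 7.0 / 74.2 × 100 = 9.4
Total dependency ratio = (30.3 + 7.0) / 74.2 × 100 = 37.3 / 74.2 × 100 = 50.3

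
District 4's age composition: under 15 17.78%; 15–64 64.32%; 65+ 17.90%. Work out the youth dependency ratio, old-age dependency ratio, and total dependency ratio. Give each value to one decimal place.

Youth dependency ratio: 27.6
Old-age dependency ratio: 27.8
Total dependency ratio: 55.5

Youth dependency ratio = 17.78 / 64.32 × 100 = 27.6
Old-age dependency ratio = 17.90 / 64.32 × 100 = 27.8
Total dependency ratio = (17.78 + 17.90) / 64.32 × 100 = 35.68 / 64.32 × 100 = 55.5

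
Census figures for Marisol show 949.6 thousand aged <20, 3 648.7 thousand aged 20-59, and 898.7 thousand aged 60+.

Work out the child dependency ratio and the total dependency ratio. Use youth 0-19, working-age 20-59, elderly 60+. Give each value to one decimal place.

Youth dependency ratio = 949.6 / 3 648.7 × 100 = 26.0
Total dependency ratio = (949.6 + 898.7) / 3 648.7 × 100 = 1 848.3 / 3 648.7 × 100 = 50.7

Youth dependency ratio: 26.0
Total dependency ratio: 50.7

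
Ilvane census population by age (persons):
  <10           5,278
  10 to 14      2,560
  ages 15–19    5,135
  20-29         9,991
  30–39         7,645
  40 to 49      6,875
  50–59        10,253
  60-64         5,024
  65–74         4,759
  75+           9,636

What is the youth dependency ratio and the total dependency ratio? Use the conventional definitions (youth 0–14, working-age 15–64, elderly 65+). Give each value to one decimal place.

Youth dependency ratio: 17.4
Total dependency ratio: 49.5

0–14: 5,278 + 2,560 = 7,838
15–64: 5,135 + 9,991 + 7,645 + 6,875 + 10,253 + 5,024 = 44,923
65+: 4,759 + 9,636 = 14,395
Youth dependency ratio = 7,838 / 44,923 × 100 = 17.4
Total dependency ratio = (7,838 + 14,395) / 44,923 × 100 = 22,233 / 44,923 × 100 = 49.5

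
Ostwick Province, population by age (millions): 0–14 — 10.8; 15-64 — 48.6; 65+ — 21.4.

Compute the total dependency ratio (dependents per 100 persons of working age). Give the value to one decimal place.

Total dependency ratio = (10.8 + 21.4) / 48.6 × 100 = 32.2 / 48.6 × 100 = 66.3

Total dependency ratio: 66.3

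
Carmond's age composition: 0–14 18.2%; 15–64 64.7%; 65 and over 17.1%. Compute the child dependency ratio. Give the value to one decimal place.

Youth dependency ratio = 18.2 / 64.7 × 100 = 28.1

Youth dependency ratio: 28.1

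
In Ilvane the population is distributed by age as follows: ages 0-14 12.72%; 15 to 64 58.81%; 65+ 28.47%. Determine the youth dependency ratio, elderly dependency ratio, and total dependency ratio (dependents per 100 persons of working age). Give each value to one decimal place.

Youth dependency ratio: 21.6
Old-age dependency ratio: 48.4
Total dependency ratio: 70.0

Youth dependency ratio = 12.72 / 58.81 × 100 = 21.6
Old-age dependency ratio = 28.47 / 58.81 × 100 = 48.4
Total dependency ratio = (12.72 + 28.47) / 58.81 × 100 = 41.19 / 58.81 × 100 = 70.0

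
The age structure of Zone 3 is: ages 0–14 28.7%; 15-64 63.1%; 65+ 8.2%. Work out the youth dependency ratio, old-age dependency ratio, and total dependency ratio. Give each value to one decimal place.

Youth dependency ratio: 45.5
Old-age dependency ratio: 13.0
Total dependency ratio: 58.5

Youth dependency ratio = 28.7 / 63.1 × 100 = 45.5
Old-age dependency ratio = 8.2 / 63.1 × 100 = 13.0
Total dependency ratio = (28.7 + 8.2) / 63.1 × 100 = 36.9 / 63.1 × 100 = 58.5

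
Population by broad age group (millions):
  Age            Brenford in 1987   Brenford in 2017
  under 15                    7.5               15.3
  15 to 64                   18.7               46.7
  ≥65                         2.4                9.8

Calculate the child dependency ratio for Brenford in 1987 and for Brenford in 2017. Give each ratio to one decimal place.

Brenford in 1987: 40.1
Brenford in 2017: 32.8

Brenford in 1987: 7.5 / 18.7 × 100 = 40.1
Brenford in 2017: 15.3 / 46.7 × 100 = 32.8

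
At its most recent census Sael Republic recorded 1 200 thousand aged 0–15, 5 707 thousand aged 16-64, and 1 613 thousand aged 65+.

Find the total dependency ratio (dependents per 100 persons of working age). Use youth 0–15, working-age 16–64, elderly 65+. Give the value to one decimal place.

Total dependency ratio: 49.3

Total dependency ratio = (1 200 + 1 613) / 5 707 × 100 = 2 813 / 5 707 × 100 = 49.3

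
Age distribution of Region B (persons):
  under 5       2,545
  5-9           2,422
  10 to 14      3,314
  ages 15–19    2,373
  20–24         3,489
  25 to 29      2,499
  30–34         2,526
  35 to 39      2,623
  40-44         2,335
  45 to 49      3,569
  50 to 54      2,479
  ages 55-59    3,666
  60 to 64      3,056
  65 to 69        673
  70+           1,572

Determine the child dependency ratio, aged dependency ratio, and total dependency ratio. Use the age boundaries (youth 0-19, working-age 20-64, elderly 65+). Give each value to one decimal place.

0–19: 2,545 + 2,422 + 3,314 + 2,373 = 10,654
20–64: 3,489 + 2,499 + 2,526 + 2,623 + 2,335 + 3,569 + 2,479 + 3,666 + 3,056 = 26,242
65+: 673 + 1,572 = 2,245
Youth dependency ratio = 10,654 / 26,242 × 100 = 40.6
Old-age dependency ratio = 2,245 / 26,242 × 100 = 8.6
Total dependency ratio = (10,654 + 2,245) / 26,242 × 100 = 12,899 / 26,242 × 100 = 49.2

Youth dependency ratio: 40.6
Old-age dependency ratio: 8.6
Total dependency ratio: 49.2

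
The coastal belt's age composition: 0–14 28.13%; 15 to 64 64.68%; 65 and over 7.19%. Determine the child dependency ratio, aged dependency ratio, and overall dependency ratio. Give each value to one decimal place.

Youth dependency ratio: 43.5
Old-age dependency ratio: 11.1
Total dependency ratio: 54.6

Youth dependency ratio = 28.13 / 64.68 × 100 = 43.5
Old-age dependency ratio = 7.19 / 64.68 × 100 = 11.1
Total dependency ratio = (28.13 + 7.19) / 64.68 × 100 = 35.32 / 64.68 × 100 = 54.6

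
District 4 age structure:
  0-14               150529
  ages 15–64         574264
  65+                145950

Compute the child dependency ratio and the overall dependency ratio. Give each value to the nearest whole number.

Youth dependency ratio = 150529 / 574264 × 100 = 26
Total dependency ratio = (150529 + 145950) / 574264 × 100 = 296479 / 574264 × 100 = 52

Youth dependency ratio: 26
Total dependency ratio: 52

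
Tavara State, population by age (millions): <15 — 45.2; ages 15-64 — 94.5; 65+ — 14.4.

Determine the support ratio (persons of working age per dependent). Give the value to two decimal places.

Support ratio: 1.59

Support ratio = 94.5 / (45.2 + 14.4) = 94.5 / 59.6 = 1.59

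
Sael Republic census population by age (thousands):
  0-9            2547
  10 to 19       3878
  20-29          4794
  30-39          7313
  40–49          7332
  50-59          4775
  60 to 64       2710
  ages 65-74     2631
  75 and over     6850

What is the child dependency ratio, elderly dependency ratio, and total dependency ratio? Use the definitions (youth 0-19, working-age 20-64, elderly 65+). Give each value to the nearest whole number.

Youth dependency ratio: 24
Old-age dependency ratio: 35
Total dependency ratio: 59

0–19: 2547 + 3878 = 6425
20–64: 4794 + 7313 + 7332 + 4775 + 2710 = 26924
65+: 2631 + 6850 = 9481
Youth dependency ratio = 6425 / 26924 × 100 = 24
Old-age dependency ratio = 9481 / 26924 × 100 = 35
Total dependency ratio = (6425 + 9481) / 26924 × 100 = 15906 / 26924 × 100 = 59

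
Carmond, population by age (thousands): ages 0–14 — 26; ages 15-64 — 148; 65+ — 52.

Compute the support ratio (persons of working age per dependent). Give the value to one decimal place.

Support ratio = 148 / (26 + 52) = 148 / 78 = 1.9

Support ratio: 1.9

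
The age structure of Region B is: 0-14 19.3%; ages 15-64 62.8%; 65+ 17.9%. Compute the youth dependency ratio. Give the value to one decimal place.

Youth dependency ratio: 30.7

Youth dependency ratio = 19.3 / 62.8 × 100 = 30.7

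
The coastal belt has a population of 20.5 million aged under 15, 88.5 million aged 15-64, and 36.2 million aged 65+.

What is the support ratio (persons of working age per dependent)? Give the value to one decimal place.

Support ratio: 1.6

Support ratio = 88.5 / (20.5 + 36.2) = 88.5 / 56.7 = 1.6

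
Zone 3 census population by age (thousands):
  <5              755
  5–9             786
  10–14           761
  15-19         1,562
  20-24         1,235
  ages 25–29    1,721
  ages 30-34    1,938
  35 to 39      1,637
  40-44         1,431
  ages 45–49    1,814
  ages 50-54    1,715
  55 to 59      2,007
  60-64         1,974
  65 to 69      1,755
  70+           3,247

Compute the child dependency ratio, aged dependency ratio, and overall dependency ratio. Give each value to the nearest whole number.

0–14: 755 + 786 + 761 = 2,302
15–64: 1,562 + 1,235 + 1,721 + 1,938 + 1,637 + 1,431 + 1,814 + 1,715 + 2,007 + 1,974 = 17,034
65+: 1,755 + 3,247 = 5,002
Youth dependency ratio = 2,302 / 17,034 × 100 = 14
Old-age dependency ratio = 5,002 / 17,034 × 100 = 29
Total dependency ratio = (2,302 + 5,002) / 17,034 × 100 = 7,304 / 17,034 × 100 = 43

Youth dependency ratio: 14
Old-age dependency ratio: 29
Total dependency ratio: 43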